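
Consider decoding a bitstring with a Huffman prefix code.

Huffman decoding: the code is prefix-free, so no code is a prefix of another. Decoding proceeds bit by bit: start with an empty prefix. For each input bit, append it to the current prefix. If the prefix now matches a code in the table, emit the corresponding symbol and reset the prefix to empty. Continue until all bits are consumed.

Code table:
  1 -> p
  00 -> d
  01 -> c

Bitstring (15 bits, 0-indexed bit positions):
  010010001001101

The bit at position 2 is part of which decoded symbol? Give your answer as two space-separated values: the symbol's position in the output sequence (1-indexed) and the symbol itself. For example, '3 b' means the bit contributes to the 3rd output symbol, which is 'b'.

Bit 0: prefix='0' (no match yet)
Bit 1: prefix='01' -> emit 'c', reset
Bit 2: prefix='0' (no match yet)
Bit 3: prefix='00' -> emit 'd', reset
Bit 4: prefix='1' -> emit 'p', reset
Bit 5: prefix='0' (no match yet)
Bit 6: prefix='00' -> emit 'd', reset

Answer: 2 d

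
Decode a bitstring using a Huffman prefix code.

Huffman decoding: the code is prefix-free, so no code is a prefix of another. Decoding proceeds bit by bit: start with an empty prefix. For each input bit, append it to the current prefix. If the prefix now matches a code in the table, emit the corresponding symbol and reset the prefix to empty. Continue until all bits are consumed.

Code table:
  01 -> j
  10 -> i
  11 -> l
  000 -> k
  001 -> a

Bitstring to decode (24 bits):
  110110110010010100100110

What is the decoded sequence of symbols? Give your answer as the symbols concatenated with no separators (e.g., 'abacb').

Bit 0: prefix='1' (no match yet)
Bit 1: prefix='11' -> emit 'l', reset
Bit 2: prefix='0' (no match yet)
Bit 3: prefix='01' -> emit 'j', reset
Bit 4: prefix='1' (no match yet)
Bit 5: prefix='10' -> emit 'i', reset
Bit 6: prefix='1' (no match yet)
Bit 7: prefix='11' -> emit 'l', reset
Bit 8: prefix='0' (no match yet)
Bit 9: prefix='00' (no match yet)
Bit 10: prefix='001' -> emit 'a', reset
Bit 11: prefix='0' (no match yet)
Bit 12: prefix='00' (no match yet)
Bit 13: prefix='001' -> emit 'a', reset
Bit 14: prefix='0' (no match yet)
Bit 15: prefix='01' -> emit 'j', reset
Bit 16: prefix='0' (no match yet)
Bit 17: prefix='00' (no match yet)
Bit 18: prefix='001' -> emit 'a', reset
Bit 19: prefix='0' (no match yet)
Bit 20: prefix='00' (no match yet)
Bit 21: prefix='001' -> emit 'a', reset
Bit 22: prefix='1' (no match yet)
Bit 23: prefix='10' -> emit 'i', reset

Answer: ljilaajaai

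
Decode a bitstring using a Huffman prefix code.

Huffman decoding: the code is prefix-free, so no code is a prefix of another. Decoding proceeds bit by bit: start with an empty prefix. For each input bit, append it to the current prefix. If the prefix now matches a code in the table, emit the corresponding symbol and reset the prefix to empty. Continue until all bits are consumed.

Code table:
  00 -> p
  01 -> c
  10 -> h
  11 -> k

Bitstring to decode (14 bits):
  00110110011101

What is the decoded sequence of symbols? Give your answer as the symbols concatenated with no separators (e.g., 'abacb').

Bit 0: prefix='0' (no match yet)
Bit 1: prefix='00' -> emit 'p', reset
Bit 2: prefix='1' (no match yet)
Bit 3: prefix='11' -> emit 'k', reset
Bit 4: prefix='0' (no match yet)
Bit 5: prefix='01' -> emit 'c', reset
Bit 6: prefix='1' (no match yet)
Bit 7: prefix='10' -> emit 'h', reset
Bit 8: prefix='0' (no match yet)
Bit 9: prefix='01' -> emit 'c', reset
Bit 10: prefix='1' (no match yet)
Bit 11: prefix='11' -> emit 'k', reset
Bit 12: prefix='0' (no match yet)
Bit 13: prefix='01' -> emit 'c', reset

Answer: pkchckc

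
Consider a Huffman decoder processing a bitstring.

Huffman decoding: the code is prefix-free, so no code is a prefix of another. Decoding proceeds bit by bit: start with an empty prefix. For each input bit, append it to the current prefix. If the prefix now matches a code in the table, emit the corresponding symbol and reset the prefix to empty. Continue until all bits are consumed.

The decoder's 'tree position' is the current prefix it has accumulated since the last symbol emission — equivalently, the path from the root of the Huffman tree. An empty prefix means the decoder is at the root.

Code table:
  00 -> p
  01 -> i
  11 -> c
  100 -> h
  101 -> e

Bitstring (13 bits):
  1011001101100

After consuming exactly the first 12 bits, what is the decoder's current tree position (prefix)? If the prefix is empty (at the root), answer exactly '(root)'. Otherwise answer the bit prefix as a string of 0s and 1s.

Bit 0: prefix='1' (no match yet)
Bit 1: prefix='10' (no match yet)
Bit 2: prefix='101' -> emit 'e', reset
Bit 3: prefix='1' (no match yet)
Bit 4: prefix='10' (no match yet)
Bit 5: prefix='100' -> emit 'h', reset
Bit 6: prefix='1' (no match yet)
Bit 7: prefix='11' -> emit 'c', reset
Bit 8: prefix='0' (no match yet)
Bit 9: prefix='01' -> emit 'i', reset
Bit 10: prefix='1' (no match yet)
Bit 11: prefix='10' (no match yet)

Answer: 10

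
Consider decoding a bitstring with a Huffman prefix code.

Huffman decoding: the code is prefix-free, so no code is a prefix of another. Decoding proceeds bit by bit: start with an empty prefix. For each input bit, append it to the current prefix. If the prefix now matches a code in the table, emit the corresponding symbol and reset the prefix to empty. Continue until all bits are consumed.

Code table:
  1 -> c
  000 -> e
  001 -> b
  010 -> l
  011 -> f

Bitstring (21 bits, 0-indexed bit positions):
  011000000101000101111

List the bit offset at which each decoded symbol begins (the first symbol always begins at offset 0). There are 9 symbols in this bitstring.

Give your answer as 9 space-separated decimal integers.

Answer: 0 3 6 9 10 13 16 19 20

Derivation:
Bit 0: prefix='0' (no match yet)
Bit 1: prefix='01' (no match yet)
Bit 2: prefix='011' -> emit 'f', reset
Bit 3: prefix='0' (no match yet)
Bit 4: prefix='00' (no match yet)
Bit 5: prefix='000' -> emit 'e', reset
Bit 6: prefix='0' (no match yet)
Bit 7: prefix='00' (no match yet)
Bit 8: prefix='000' -> emit 'e', reset
Bit 9: prefix='1' -> emit 'c', reset
Bit 10: prefix='0' (no match yet)
Bit 11: prefix='01' (no match yet)
Bit 12: prefix='010' -> emit 'l', reset
Bit 13: prefix='0' (no match yet)
Bit 14: prefix='00' (no match yet)
Bit 15: prefix='001' -> emit 'b', reset
Bit 16: prefix='0' (no match yet)
Bit 17: prefix='01' (no match yet)
Bit 18: prefix='011' -> emit 'f', reset
Bit 19: prefix='1' -> emit 'c', reset
Bit 20: prefix='1' -> emit 'c', reset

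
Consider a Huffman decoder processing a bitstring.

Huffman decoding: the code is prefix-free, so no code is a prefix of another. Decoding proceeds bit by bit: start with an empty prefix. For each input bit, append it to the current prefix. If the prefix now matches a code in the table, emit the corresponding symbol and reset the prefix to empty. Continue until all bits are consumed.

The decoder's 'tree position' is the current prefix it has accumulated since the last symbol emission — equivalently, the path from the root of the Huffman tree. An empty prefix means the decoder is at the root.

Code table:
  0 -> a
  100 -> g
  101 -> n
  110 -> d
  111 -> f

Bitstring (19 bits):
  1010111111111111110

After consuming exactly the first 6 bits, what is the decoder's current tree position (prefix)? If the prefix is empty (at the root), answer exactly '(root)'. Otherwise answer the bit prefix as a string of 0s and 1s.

Answer: 11

Derivation:
Bit 0: prefix='1' (no match yet)
Bit 1: prefix='10' (no match yet)
Bit 2: prefix='101' -> emit 'n', reset
Bit 3: prefix='0' -> emit 'a', reset
Bit 4: prefix='1' (no match yet)
Bit 5: prefix='11' (no match yet)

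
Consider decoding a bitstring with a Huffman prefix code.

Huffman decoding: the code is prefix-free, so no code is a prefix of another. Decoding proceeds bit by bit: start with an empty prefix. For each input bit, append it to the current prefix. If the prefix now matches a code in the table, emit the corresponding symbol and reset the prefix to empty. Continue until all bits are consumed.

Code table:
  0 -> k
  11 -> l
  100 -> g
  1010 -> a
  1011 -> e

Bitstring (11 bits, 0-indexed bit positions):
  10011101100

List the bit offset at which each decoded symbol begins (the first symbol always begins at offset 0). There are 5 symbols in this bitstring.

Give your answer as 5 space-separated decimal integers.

Bit 0: prefix='1' (no match yet)
Bit 1: prefix='10' (no match yet)
Bit 2: prefix='100' -> emit 'g', reset
Bit 3: prefix='1' (no match yet)
Bit 4: prefix='11' -> emit 'l', reset
Bit 5: prefix='1' (no match yet)
Bit 6: prefix='10' (no match yet)
Bit 7: prefix='101' (no match yet)
Bit 8: prefix='1011' -> emit 'e', reset
Bit 9: prefix='0' -> emit 'k', reset
Bit 10: prefix='0' -> emit 'k', reset

Answer: 0 3 5 9 10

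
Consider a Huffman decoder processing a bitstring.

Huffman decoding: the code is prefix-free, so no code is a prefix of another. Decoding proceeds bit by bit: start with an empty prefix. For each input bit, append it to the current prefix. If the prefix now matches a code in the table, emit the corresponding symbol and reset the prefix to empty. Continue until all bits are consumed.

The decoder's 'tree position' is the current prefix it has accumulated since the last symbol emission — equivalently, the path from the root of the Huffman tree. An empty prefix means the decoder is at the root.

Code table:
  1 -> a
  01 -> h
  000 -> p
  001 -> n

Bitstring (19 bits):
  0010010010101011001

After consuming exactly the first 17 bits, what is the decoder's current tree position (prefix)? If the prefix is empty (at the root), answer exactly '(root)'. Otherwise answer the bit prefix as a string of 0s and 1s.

Bit 0: prefix='0' (no match yet)
Bit 1: prefix='00' (no match yet)
Bit 2: prefix='001' -> emit 'n', reset
Bit 3: prefix='0' (no match yet)
Bit 4: prefix='00' (no match yet)
Bit 5: prefix='001' -> emit 'n', reset
Bit 6: prefix='0' (no match yet)
Bit 7: prefix='00' (no match yet)
Bit 8: prefix='001' -> emit 'n', reset
Bit 9: prefix='0' (no match yet)
Bit 10: prefix='01' -> emit 'h', reset
Bit 11: prefix='0' (no match yet)
Bit 12: prefix='01' -> emit 'h', reset
Bit 13: prefix='0' (no match yet)
Bit 14: prefix='01' -> emit 'h', reset
Bit 15: prefix='1' -> emit 'a', reset
Bit 16: prefix='0' (no match yet)

Answer: 0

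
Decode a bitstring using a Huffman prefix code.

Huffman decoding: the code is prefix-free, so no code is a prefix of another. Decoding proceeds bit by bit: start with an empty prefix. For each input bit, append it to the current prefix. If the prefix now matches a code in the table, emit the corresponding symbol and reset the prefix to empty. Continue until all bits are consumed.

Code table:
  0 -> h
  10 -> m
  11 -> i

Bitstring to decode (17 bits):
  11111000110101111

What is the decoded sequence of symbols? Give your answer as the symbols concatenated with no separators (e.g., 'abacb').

Answer: iimhhihmii

Derivation:
Bit 0: prefix='1' (no match yet)
Bit 1: prefix='11' -> emit 'i', reset
Bit 2: prefix='1' (no match yet)
Bit 3: prefix='11' -> emit 'i', reset
Bit 4: prefix='1' (no match yet)
Bit 5: prefix='10' -> emit 'm', reset
Bit 6: prefix='0' -> emit 'h', reset
Bit 7: prefix='0' -> emit 'h', reset
Bit 8: prefix='1' (no match yet)
Bit 9: prefix='11' -> emit 'i', reset
Bit 10: prefix='0' -> emit 'h', reset
Bit 11: prefix='1' (no match yet)
Bit 12: prefix='10' -> emit 'm', reset
Bit 13: prefix='1' (no match yet)
Bit 14: prefix='11' -> emit 'i', reset
Bit 15: prefix='1' (no match yet)
Bit 16: prefix='11' -> emit 'i', reset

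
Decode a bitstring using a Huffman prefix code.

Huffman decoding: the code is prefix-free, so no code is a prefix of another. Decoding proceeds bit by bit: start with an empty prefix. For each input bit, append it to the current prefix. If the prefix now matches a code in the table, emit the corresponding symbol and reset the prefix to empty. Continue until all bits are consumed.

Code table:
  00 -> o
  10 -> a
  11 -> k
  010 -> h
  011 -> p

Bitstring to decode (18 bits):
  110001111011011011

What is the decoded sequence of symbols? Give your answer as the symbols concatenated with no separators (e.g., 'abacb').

Bit 0: prefix='1' (no match yet)
Bit 1: prefix='11' -> emit 'k', reset
Bit 2: prefix='0' (no match yet)
Bit 3: prefix='00' -> emit 'o', reset
Bit 4: prefix='0' (no match yet)
Bit 5: prefix='01' (no match yet)
Bit 6: prefix='011' -> emit 'p', reset
Bit 7: prefix='1' (no match yet)
Bit 8: prefix='11' -> emit 'k', reset
Bit 9: prefix='0' (no match yet)
Bit 10: prefix='01' (no match yet)
Bit 11: prefix='011' -> emit 'p', reset
Bit 12: prefix='0' (no match yet)
Bit 13: prefix='01' (no match yet)
Bit 14: prefix='011' -> emit 'p', reset
Bit 15: prefix='0' (no match yet)
Bit 16: prefix='01' (no match yet)
Bit 17: prefix='011' -> emit 'p', reset

Answer: kopkppp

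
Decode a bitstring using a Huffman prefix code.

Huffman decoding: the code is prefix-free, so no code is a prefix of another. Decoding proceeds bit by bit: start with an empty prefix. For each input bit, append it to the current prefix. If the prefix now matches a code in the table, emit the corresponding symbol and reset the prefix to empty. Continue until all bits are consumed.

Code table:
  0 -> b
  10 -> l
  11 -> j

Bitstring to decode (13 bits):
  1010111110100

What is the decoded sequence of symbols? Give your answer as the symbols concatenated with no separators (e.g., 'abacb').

Bit 0: prefix='1' (no match yet)
Bit 1: prefix='10' -> emit 'l', reset
Bit 2: prefix='1' (no match yet)
Bit 3: prefix='10' -> emit 'l', reset
Bit 4: prefix='1' (no match yet)
Bit 5: prefix='11' -> emit 'j', reset
Bit 6: prefix='1' (no match yet)
Bit 7: prefix='11' -> emit 'j', reset
Bit 8: prefix='1' (no match yet)
Bit 9: prefix='10' -> emit 'l', reset
Bit 10: prefix='1' (no match yet)
Bit 11: prefix='10' -> emit 'l', reset
Bit 12: prefix='0' -> emit 'b', reset

Answer: lljjllb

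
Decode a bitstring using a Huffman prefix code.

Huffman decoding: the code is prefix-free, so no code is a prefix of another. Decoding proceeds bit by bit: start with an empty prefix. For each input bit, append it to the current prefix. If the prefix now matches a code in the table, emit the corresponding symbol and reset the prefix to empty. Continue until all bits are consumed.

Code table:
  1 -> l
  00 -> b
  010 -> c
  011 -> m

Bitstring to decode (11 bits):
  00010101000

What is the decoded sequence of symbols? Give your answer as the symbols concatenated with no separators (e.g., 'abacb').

Answer: bclcb

Derivation:
Bit 0: prefix='0' (no match yet)
Bit 1: prefix='00' -> emit 'b', reset
Bit 2: prefix='0' (no match yet)
Bit 3: prefix='01' (no match yet)
Bit 4: prefix='010' -> emit 'c', reset
Bit 5: prefix='1' -> emit 'l', reset
Bit 6: prefix='0' (no match yet)
Bit 7: prefix='01' (no match yet)
Bit 8: prefix='010' -> emit 'c', reset
Bit 9: prefix='0' (no match yet)
Bit 10: prefix='00' -> emit 'b', reset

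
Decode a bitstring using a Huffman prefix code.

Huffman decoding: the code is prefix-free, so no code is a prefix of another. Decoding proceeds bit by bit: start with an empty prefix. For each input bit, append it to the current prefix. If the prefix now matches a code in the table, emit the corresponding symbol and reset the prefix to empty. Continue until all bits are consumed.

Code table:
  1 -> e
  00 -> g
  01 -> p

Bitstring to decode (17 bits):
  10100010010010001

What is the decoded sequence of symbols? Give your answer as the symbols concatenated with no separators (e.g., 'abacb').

Bit 0: prefix='1' -> emit 'e', reset
Bit 1: prefix='0' (no match yet)
Bit 2: prefix='01' -> emit 'p', reset
Bit 3: prefix='0' (no match yet)
Bit 4: prefix='00' -> emit 'g', reset
Bit 5: prefix='0' (no match yet)
Bit 6: prefix='01' -> emit 'p', reset
Bit 7: prefix='0' (no match yet)
Bit 8: prefix='00' -> emit 'g', reset
Bit 9: prefix='1' -> emit 'e', reset
Bit 10: prefix='0' (no match yet)
Bit 11: prefix='00' -> emit 'g', reset
Bit 12: prefix='1' -> emit 'e', reset
Bit 13: prefix='0' (no match yet)
Bit 14: prefix='00' -> emit 'g', reset
Bit 15: prefix='0' (no match yet)
Bit 16: prefix='01' -> emit 'p', reset

Answer: epgpgegegp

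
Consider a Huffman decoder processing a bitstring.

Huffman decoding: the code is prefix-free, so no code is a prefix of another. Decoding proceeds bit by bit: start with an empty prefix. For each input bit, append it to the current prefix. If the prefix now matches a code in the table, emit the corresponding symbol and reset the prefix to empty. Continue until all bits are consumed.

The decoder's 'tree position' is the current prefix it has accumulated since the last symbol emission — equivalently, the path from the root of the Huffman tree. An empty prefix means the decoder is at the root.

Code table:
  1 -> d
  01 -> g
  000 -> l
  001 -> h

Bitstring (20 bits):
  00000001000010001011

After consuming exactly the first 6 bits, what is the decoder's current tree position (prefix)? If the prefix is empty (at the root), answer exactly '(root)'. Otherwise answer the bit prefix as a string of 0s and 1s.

Answer: (root)

Derivation:
Bit 0: prefix='0' (no match yet)
Bit 1: prefix='00' (no match yet)
Bit 2: prefix='000' -> emit 'l', reset
Bit 3: prefix='0' (no match yet)
Bit 4: prefix='00' (no match yet)
Bit 5: prefix='000' -> emit 'l', reset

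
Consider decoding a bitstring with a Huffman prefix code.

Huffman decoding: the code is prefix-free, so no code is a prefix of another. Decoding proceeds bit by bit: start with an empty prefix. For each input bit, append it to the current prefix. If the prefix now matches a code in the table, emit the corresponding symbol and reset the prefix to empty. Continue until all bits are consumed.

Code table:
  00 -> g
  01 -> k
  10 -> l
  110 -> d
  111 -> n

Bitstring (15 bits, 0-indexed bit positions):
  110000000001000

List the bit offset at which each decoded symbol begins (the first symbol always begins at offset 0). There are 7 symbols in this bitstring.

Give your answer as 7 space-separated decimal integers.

Answer: 0 3 5 7 9 11 13

Derivation:
Bit 0: prefix='1' (no match yet)
Bit 1: prefix='11' (no match yet)
Bit 2: prefix='110' -> emit 'd', reset
Bit 3: prefix='0' (no match yet)
Bit 4: prefix='00' -> emit 'g', reset
Bit 5: prefix='0' (no match yet)
Bit 6: prefix='00' -> emit 'g', reset
Bit 7: prefix='0' (no match yet)
Bit 8: prefix='00' -> emit 'g', reset
Bit 9: prefix='0' (no match yet)
Bit 10: prefix='00' -> emit 'g', reset
Bit 11: prefix='1' (no match yet)
Bit 12: prefix='10' -> emit 'l', reset
Bit 13: prefix='0' (no match yet)
Bit 14: prefix='00' -> emit 'g', reset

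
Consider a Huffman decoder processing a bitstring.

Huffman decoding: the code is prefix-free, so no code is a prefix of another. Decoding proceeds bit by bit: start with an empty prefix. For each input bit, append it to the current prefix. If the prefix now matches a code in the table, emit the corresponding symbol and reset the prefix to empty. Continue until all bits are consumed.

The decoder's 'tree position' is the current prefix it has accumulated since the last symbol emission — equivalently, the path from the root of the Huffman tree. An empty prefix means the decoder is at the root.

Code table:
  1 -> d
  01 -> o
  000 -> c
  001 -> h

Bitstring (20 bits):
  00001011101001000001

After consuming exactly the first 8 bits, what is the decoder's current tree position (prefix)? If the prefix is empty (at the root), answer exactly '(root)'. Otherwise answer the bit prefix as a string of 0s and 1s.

Bit 0: prefix='0' (no match yet)
Bit 1: prefix='00' (no match yet)
Bit 2: prefix='000' -> emit 'c', reset
Bit 3: prefix='0' (no match yet)
Bit 4: prefix='01' -> emit 'o', reset
Bit 5: prefix='0' (no match yet)
Bit 6: prefix='01' -> emit 'o', reset
Bit 7: prefix='1' -> emit 'd', reset

Answer: (root)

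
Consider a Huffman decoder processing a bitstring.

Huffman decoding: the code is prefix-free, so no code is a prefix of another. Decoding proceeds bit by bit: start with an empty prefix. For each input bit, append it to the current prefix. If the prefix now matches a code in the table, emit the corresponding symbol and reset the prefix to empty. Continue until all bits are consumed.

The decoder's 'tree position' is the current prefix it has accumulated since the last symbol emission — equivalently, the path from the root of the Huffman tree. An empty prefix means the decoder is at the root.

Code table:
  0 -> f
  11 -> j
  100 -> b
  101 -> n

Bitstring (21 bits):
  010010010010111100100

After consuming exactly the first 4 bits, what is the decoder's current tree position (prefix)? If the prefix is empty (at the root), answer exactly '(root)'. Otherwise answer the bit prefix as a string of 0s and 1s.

Bit 0: prefix='0' -> emit 'f', reset
Bit 1: prefix='1' (no match yet)
Bit 2: prefix='10' (no match yet)
Bit 3: prefix='100' -> emit 'b', reset

Answer: (root)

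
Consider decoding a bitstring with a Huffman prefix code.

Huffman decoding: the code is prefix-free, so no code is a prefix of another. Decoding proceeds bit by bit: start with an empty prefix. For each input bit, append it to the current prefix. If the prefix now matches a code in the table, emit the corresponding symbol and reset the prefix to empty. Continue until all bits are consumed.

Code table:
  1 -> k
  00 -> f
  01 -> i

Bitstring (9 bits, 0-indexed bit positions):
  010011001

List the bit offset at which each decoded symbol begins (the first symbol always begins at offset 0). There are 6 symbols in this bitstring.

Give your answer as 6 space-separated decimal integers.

Answer: 0 2 4 5 6 8

Derivation:
Bit 0: prefix='0' (no match yet)
Bit 1: prefix='01' -> emit 'i', reset
Bit 2: prefix='0' (no match yet)
Bit 3: prefix='00' -> emit 'f', reset
Bit 4: prefix='1' -> emit 'k', reset
Bit 5: prefix='1' -> emit 'k', reset
Bit 6: prefix='0' (no match yet)
Bit 7: prefix='00' -> emit 'f', reset
Bit 8: prefix='1' -> emit 'k', reset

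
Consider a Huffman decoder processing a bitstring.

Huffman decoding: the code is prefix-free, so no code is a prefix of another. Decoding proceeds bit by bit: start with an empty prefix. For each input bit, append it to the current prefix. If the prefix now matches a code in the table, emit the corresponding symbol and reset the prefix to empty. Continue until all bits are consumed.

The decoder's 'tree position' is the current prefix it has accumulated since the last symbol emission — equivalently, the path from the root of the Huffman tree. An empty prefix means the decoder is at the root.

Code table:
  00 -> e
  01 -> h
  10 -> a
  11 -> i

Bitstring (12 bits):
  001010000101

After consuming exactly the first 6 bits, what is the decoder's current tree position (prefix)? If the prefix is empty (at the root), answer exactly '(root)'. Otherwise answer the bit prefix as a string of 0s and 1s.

Answer: (root)

Derivation:
Bit 0: prefix='0' (no match yet)
Bit 1: prefix='00' -> emit 'e', reset
Bit 2: prefix='1' (no match yet)
Bit 3: prefix='10' -> emit 'a', reset
Bit 4: prefix='1' (no match yet)
Bit 5: prefix='10' -> emit 'a', reset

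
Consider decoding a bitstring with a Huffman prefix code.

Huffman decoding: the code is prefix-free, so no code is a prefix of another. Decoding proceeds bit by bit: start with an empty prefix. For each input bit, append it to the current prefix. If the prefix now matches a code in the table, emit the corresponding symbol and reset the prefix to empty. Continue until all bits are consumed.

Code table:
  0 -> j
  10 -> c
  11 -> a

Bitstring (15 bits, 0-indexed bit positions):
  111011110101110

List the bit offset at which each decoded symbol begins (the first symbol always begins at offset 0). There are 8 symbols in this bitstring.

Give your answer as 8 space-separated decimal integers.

Bit 0: prefix='1' (no match yet)
Bit 1: prefix='11' -> emit 'a', reset
Bit 2: prefix='1' (no match yet)
Bit 3: prefix='10' -> emit 'c', reset
Bit 4: prefix='1' (no match yet)
Bit 5: prefix='11' -> emit 'a', reset
Bit 6: prefix='1' (no match yet)
Bit 7: prefix='11' -> emit 'a', reset
Bit 8: prefix='0' -> emit 'j', reset
Bit 9: prefix='1' (no match yet)
Bit 10: prefix='10' -> emit 'c', reset
Bit 11: prefix='1' (no match yet)
Bit 12: prefix='11' -> emit 'a', reset
Bit 13: prefix='1' (no match yet)
Bit 14: prefix='10' -> emit 'c', reset

Answer: 0 2 4 6 8 9 11 13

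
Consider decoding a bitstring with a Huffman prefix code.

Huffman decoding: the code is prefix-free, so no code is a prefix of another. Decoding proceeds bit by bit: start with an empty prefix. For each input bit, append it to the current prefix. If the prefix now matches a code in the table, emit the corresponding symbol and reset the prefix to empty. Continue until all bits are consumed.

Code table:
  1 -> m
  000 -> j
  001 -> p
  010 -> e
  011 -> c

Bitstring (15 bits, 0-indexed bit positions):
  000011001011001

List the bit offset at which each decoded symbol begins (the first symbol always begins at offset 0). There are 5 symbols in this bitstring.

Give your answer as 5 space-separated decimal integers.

Bit 0: prefix='0' (no match yet)
Bit 1: prefix='00' (no match yet)
Bit 2: prefix='000' -> emit 'j', reset
Bit 3: prefix='0' (no match yet)
Bit 4: prefix='01' (no match yet)
Bit 5: prefix='011' -> emit 'c', reset
Bit 6: prefix='0' (no match yet)
Bit 7: prefix='00' (no match yet)
Bit 8: prefix='001' -> emit 'p', reset
Bit 9: prefix='0' (no match yet)
Bit 10: prefix='01' (no match yet)
Bit 11: prefix='011' -> emit 'c', reset
Bit 12: prefix='0' (no match yet)
Bit 13: prefix='00' (no match yet)
Bit 14: prefix='001' -> emit 'p', reset

Answer: 0 3 6 9 12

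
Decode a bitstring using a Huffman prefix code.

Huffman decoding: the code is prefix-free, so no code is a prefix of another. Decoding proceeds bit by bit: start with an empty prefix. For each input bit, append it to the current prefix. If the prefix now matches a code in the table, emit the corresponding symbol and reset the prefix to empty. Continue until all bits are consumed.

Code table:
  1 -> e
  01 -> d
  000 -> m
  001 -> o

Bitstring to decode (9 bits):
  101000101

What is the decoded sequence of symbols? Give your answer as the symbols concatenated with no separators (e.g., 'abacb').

Bit 0: prefix='1' -> emit 'e', reset
Bit 1: prefix='0' (no match yet)
Bit 2: prefix='01' -> emit 'd', reset
Bit 3: prefix='0' (no match yet)
Bit 4: prefix='00' (no match yet)
Bit 5: prefix='000' -> emit 'm', reset
Bit 6: prefix='1' -> emit 'e', reset
Bit 7: prefix='0' (no match yet)
Bit 8: prefix='01' -> emit 'd', reset

Answer: edmed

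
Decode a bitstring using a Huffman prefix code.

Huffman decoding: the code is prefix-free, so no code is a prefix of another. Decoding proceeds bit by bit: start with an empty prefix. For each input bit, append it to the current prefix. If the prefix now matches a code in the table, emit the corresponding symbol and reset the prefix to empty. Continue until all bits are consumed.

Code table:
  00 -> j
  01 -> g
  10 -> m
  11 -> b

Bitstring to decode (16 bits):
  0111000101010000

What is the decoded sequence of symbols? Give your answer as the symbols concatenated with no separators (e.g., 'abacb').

Answer: gbjgggjj

Derivation:
Bit 0: prefix='0' (no match yet)
Bit 1: prefix='01' -> emit 'g', reset
Bit 2: prefix='1' (no match yet)
Bit 3: prefix='11' -> emit 'b', reset
Bit 4: prefix='0' (no match yet)
Bit 5: prefix='00' -> emit 'j', reset
Bit 6: prefix='0' (no match yet)
Bit 7: prefix='01' -> emit 'g', reset
Bit 8: prefix='0' (no match yet)
Bit 9: prefix='01' -> emit 'g', reset
Bit 10: prefix='0' (no match yet)
Bit 11: prefix='01' -> emit 'g', reset
Bit 12: prefix='0' (no match yet)
Bit 13: prefix='00' -> emit 'j', reset
Bit 14: prefix='0' (no match yet)
Bit 15: prefix='00' -> emit 'j', reset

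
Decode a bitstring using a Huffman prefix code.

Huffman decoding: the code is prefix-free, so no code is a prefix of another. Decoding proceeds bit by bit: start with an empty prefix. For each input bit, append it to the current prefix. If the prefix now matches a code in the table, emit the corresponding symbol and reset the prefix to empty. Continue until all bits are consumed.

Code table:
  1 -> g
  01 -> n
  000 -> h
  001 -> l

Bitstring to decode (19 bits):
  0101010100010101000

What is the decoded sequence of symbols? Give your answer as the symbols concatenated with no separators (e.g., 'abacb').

Answer: nnnnhgnnh

Derivation:
Bit 0: prefix='0' (no match yet)
Bit 1: prefix='01' -> emit 'n', reset
Bit 2: prefix='0' (no match yet)
Bit 3: prefix='01' -> emit 'n', reset
Bit 4: prefix='0' (no match yet)
Bit 5: prefix='01' -> emit 'n', reset
Bit 6: prefix='0' (no match yet)
Bit 7: prefix='01' -> emit 'n', reset
Bit 8: prefix='0' (no match yet)
Bit 9: prefix='00' (no match yet)
Bit 10: prefix='000' -> emit 'h', reset
Bit 11: prefix='1' -> emit 'g', reset
Bit 12: prefix='0' (no match yet)
Bit 13: prefix='01' -> emit 'n', reset
Bit 14: prefix='0' (no match yet)
Bit 15: prefix='01' -> emit 'n', reset
Bit 16: prefix='0' (no match yet)
Bit 17: prefix='00' (no match yet)
Bit 18: prefix='000' -> emit 'h', reset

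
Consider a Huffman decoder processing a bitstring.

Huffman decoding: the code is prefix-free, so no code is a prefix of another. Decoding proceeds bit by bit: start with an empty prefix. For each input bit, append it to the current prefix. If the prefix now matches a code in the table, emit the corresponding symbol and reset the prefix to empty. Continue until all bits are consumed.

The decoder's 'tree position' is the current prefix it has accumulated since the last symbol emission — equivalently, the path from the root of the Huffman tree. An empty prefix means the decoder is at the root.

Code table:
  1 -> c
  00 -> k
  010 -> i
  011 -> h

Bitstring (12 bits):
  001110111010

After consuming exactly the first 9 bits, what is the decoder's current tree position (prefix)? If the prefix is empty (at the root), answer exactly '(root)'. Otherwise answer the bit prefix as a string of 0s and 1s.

Bit 0: prefix='0' (no match yet)
Bit 1: prefix='00' -> emit 'k', reset
Bit 2: prefix='1' -> emit 'c', reset
Bit 3: prefix='1' -> emit 'c', reset
Bit 4: prefix='1' -> emit 'c', reset
Bit 5: prefix='0' (no match yet)
Bit 6: prefix='01' (no match yet)
Bit 7: prefix='011' -> emit 'h', reset
Bit 8: prefix='1' -> emit 'c', reset

Answer: (root)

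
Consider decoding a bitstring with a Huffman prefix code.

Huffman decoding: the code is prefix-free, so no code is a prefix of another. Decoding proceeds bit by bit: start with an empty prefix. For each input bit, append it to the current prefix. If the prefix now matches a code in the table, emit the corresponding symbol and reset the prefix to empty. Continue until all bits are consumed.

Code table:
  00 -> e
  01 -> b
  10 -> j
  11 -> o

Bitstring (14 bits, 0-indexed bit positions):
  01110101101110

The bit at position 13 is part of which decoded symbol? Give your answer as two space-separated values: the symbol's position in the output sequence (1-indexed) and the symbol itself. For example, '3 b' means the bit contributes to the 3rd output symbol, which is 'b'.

Bit 0: prefix='0' (no match yet)
Bit 1: prefix='01' -> emit 'b', reset
Bit 2: prefix='1' (no match yet)
Bit 3: prefix='11' -> emit 'o', reset
Bit 4: prefix='0' (no match yet)
Bit 5: prefix='01' -> emit 'b', reset
Bit 6: prefix='0' (no match yet)
Bit 7: prefix='01' -> emit 'b', reset
Bit 8: prefix='1' (no match yet)
Bit 9: prefix='10' -> emit 'j', reset
Bit 10: prefix='1' (no match yet)
Bit 11: prefix='11' -> emit 'o', reset
Bit 12: prefix='1' (no match yet)
Bit 13: prefix='10' -> emit 'j', reset

Answer: 7 j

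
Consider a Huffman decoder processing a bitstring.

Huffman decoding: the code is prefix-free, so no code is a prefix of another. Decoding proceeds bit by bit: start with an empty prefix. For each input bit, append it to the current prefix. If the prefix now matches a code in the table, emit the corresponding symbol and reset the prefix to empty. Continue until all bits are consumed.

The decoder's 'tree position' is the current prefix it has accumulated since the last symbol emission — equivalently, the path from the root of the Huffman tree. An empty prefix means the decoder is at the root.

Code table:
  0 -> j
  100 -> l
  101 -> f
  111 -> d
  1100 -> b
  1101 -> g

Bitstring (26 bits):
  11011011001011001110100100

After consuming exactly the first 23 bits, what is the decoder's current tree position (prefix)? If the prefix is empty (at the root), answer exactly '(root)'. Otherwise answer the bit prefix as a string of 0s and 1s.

Bit 0: prefix='1' (no match yet)
Bit 1: prefix='11' (no match yet)
Bit 2: prefix='110' (no match yet)
Bit 3: prefix='1101' -> emit 'g', reset
Bit 4: prefix='1' (no match yet)
Bit 5: prefix='10' (no match yet)
Bit 6: prefix='101' -> emit 'f', reset
Bit 7: prefix='1' (no match yet)
Bit 8: prefix='10' (no match yet)
Bit 9: prefix='100' -> emit 'l', reset
Bit 10: prefix='1' (no match yet)
Bit 11: prefix='10' (no match yet)
Bit 12: prefix='101' -> emit 'f', reset
Bit 13: prefix='1' (no match yet)
Bit 14: prefix='10' (no match yet)
Bit 15: prefix='100' -> emit 'l', reset
Bit 16: prefix='1' (no match yet)
Bit 17: prefix='11' (no match yet)
Bit 18: prefix='111' -> emit 'd', reset
Bit 19: prefix='0' -> emit 'j', reset
Bit 20: prefix='1' (no match yet)
Bit 21: prefix='10' (no match yet)
Bit 22: prefix='100' -> emit 'l', reset

Answer: (root)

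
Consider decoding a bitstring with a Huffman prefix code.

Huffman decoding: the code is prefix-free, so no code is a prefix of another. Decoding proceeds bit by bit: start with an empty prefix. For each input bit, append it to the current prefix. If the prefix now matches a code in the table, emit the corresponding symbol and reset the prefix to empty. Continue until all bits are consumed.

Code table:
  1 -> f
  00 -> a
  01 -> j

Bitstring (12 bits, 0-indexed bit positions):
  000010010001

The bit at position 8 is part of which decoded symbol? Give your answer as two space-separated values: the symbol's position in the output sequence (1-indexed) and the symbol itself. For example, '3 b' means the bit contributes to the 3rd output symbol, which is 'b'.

Answer: 6 a

Derivation:
Bit 0: prefix='0' (no match yet)
Bit 1: prefix='00' -> emit 'a', reset
Bit 2: prefix='0' (no match yet)
Bit 3: prefix='00' -> emit 'a', reset
Bit 4: prefix='1' -> emit 'f', reset
Bit 5: prefix='0' (no match yet)
Bit 6: prefix='00' -> emit 'a', reset
Bit 7: prefix='1' -> emit 'f', reset
Bit 8: prefix='0' (no match yet)
Bit 9: prefix='00' -> emit 'a', reset
Bit 10: prefix='0' (no match yet)
Bit 11: prefix='01' -> emit 'j', reset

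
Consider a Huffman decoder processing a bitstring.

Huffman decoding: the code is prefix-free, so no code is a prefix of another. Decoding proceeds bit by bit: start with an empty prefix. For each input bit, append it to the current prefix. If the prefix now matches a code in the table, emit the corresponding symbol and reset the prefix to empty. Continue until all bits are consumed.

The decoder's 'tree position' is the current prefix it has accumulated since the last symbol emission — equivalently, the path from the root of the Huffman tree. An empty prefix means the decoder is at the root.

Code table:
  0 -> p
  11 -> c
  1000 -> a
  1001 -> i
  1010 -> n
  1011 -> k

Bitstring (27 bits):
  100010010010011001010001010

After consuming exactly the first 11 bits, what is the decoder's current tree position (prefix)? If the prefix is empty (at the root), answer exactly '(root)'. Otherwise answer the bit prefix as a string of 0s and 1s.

Answer: 1

Derivation:
Bit 0: prefix='1' (no match yet)
Bit 1: prefix='10' (no match yet)
Bit 2: prefix='100' (no match yet)
Bit 3: prefix='1000' -> emit 'a', reset
Bit 4: prefix='1' (no match yet)
Bit 5: prefix='10' (no match yet)
Bit 6: prefix='100' (no match yet)
Bit 7: prefix='1001' -> emit 'i', reset
Bit 8: prefix='0' -> emit 'p', reset
Bit 9: prefix='0' -> emit 'p', reset
Bit 10: prefix='1' (no match yet)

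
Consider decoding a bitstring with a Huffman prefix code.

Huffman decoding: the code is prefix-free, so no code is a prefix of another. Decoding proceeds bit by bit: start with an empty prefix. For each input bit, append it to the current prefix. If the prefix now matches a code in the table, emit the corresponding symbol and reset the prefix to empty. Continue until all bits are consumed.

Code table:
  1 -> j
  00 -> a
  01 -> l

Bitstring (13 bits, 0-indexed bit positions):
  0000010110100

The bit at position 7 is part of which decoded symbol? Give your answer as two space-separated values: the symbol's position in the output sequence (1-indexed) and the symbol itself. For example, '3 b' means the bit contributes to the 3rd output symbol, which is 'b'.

Bit 0: prefix='0' (no match yet)
Bit 1: prefix='00' -> emit 'a', reset
Bit 2: prefix='0' (no match yet)
Bit 3: prefix='00' -> emit 'a', reset
Bit 4: prefix='0' (no match yet)
Bit 5: prefix='01' -> emit 'l', reset
Bit 6: prefix='0' (no match yet)
Bit 7: prefix='01' -> emit 'l', reset
Bit 8: prefix='1' -> emit 'j', reset
Bit 9: prefix='0' (no match yet)
Bit 10: prefix='01' -> emit 'l', reset
Bit 11: prefix='0' (no match yet)

Answer: 4 l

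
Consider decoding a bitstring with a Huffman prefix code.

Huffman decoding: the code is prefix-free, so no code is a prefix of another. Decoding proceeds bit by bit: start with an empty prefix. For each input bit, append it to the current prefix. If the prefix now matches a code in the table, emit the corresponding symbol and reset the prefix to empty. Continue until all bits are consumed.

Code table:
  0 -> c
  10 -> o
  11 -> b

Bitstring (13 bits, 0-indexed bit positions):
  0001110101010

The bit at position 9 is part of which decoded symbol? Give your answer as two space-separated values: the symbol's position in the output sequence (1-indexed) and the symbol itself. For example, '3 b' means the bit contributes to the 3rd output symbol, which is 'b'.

Answer: 7 o

Derivation:
Bit 0: prefix='0' -> emit 'c', reset
Bit 1: prefix='0' -> emit 'c', reset
Bit 2: prefix='0' -> emit 'c', reset
Bit 3: prefix='1' (no match yet)
Bit 4: prefix='11' -> emit 'b', reset
Bit 5: prefix='1' (no match yet)
Bit 6: prefix='10' -> emit 'o', reset
Bit 7: prefix='1' (no match yet)
Bit 8: prefix='10' -> emit 'o', reset
Bit 9: prefix='1' (no match yet)
Bit 10: prefix='10' -> emit 'o', reset
Bit 11: prefix='1' (no match yet)
Bit 12: prefix='10' -> emit 'o', reset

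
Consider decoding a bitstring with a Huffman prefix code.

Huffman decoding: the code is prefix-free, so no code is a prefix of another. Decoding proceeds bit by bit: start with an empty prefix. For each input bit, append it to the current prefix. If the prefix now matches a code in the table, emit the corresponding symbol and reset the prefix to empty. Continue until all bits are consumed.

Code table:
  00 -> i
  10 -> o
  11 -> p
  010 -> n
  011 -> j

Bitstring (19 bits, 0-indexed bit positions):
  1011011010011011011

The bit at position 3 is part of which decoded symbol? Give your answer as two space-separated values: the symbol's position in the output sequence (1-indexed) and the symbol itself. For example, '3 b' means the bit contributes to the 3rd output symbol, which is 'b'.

Bit 0: prefix='1' (no match yet)
Bit 1: prefix='10' -> emit 'o', reset
Bit 2: prefix='1' (no match yet)
Bit 3: prefix='11' -> emit 'p', reset
Bit 4: prefix='0' (no match yet)
Bit 5: prefix='01' (no match yet)
Bit 6: prefix='011' -> emit 'j', reset
Bit 7: prefix='0' (no match yet)

Answer: 2 p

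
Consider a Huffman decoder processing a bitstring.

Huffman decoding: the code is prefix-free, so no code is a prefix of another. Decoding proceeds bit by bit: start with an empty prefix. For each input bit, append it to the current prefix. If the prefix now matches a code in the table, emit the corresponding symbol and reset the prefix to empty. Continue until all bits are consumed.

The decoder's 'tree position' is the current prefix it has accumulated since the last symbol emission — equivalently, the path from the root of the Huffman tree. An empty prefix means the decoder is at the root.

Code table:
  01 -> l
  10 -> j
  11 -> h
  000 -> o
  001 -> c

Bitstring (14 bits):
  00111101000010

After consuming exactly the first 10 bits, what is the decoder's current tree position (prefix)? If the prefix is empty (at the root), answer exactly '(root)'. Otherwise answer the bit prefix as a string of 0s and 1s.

Bit 0: prefix='0' (no match yet)
Bit 1: prefix='00' (no match yet)
Bit 2: prefix='001' -> emit 'c', reset
Bit 3: prefix='1' (no match yet)
Bit 4: prefix='11' -> emit 'h', reset
Bit 5: prefix='1' (no match yet)
Bit 6: prefix='10' -> emit 'j', reset
Bit 7: prefix='1' (no match yet)
Bit 8: prefix='10' -> emit 'j', reset
Bit 9: prefix='0' (no match yet)

Answer: 0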